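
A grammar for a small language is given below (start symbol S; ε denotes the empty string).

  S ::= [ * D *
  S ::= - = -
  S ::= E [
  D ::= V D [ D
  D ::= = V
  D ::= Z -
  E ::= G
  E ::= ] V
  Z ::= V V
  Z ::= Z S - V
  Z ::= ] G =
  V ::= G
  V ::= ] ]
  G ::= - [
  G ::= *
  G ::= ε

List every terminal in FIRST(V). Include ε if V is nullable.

From V ::= G: add FIRST(G) = { *, -, ε } (including ε since G is nullable).
V ::= ] ] contributes {]}.
Union: FIRST(V) = { *, -, ], ε }.

{ *, -, ], ε }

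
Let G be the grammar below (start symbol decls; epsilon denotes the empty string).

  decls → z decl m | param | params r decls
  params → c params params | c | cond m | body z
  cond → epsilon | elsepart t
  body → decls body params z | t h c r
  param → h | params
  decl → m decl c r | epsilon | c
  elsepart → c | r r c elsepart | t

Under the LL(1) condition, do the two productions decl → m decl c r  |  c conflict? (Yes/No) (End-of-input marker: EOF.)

FIRST(m decl c r) = { m } and FIRST(c) = { c }.
The FIRST sets are disjoint and neither alternative is nullable — no conflict.

No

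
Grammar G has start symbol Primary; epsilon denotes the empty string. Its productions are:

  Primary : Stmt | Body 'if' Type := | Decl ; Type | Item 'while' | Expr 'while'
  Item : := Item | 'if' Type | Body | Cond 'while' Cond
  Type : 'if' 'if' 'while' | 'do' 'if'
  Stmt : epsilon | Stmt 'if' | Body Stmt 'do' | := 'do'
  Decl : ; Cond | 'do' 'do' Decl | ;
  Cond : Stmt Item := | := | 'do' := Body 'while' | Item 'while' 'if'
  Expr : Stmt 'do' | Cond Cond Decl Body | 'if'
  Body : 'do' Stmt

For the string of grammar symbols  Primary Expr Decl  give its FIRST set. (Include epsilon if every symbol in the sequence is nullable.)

Add FIRST(Primary)\{epsilon} = { 'do', 'if', :=, ; }; Primary is nullable, continue.
Add FIRST(Expr) = { 'do', 'if', := }; Expr is not nullable, stop.

{ 'do', 'if', :=, ; }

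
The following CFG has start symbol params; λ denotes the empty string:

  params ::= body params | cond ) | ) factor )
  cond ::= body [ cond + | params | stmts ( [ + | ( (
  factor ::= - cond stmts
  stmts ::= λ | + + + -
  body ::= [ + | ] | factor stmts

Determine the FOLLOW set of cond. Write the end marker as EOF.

In params ::= cond ): add FIRST()) = { ) }.
In cond ::= body [ cond +: add FIRST(+) = { + }.
In factor ::= - cond stmts: add FIRST(stmts)\{λ} = { + }.
  Since stmts is nullable, also add FOLLOW(factor) = { (, ), +, -, [, ] }.
Union: FOLLOW(cond) = { (, ), +, -, [, ] }.

{ (, ), +, -, [, ] }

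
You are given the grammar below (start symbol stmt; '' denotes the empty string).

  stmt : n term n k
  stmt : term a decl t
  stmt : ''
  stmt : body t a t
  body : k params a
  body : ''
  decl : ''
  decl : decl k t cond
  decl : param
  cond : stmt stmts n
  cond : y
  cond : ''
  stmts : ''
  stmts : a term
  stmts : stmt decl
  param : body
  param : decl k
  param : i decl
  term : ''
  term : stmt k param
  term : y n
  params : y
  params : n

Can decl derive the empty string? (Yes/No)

Yes

decl has an ''-production, so decl ⇒ ''.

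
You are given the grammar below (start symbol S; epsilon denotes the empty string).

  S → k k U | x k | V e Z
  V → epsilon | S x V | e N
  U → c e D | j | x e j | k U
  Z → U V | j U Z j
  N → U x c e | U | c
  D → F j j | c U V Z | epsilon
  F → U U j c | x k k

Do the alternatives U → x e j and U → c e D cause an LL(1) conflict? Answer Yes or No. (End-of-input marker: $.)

No

FIRST(x e j) = { x } and FIRST(c e D) = { c }.
The FIRST sets are disjoint and neither alternative is nullable — no conflict.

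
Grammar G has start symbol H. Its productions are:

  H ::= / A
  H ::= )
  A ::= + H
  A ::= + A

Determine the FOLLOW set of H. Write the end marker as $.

{ $ }

H is the start symbol, so $ ∈ FOLLOW(H).
In A ::= + H: H is at the end, add FOLLOW(A) = { $ }.
Union: FOLLOW(H) = { $ }.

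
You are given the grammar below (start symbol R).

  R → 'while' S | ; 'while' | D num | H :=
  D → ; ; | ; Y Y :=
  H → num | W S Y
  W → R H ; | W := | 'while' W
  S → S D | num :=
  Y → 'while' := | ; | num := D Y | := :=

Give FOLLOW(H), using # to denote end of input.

{ :=, ; }

In R → H :=: add FIRST(:=) = { := }.
In W → R H ;: add FIRST(;) = { ; }.
Union: FOLLOW(H) = { :=, ; }.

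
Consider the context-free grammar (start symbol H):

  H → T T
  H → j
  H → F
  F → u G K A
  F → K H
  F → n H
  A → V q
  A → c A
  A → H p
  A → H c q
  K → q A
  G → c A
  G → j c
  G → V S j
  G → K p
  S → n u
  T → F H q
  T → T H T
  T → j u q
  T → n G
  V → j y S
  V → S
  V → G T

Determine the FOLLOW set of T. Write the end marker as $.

In H → T T: add FIRST(T) = { j, n, q, u }.
In H → T T: T is at the end, add FOLLOW(H) = { $, c, j, n, p, q, u }.
In T → T H T: add FIRST(H T) = { j, n, q, u }.
In T → T H T: T is at the end, add FOLLOW(T) = { $, c, j, n, p, q, u }.
In V → G T: T is at the end, add FOLLOW(V) = { n, q }.
Union: FOLLOW(T) = { $, c, j, n, p, q, u }.

{ $, c, j, n, p, q, u }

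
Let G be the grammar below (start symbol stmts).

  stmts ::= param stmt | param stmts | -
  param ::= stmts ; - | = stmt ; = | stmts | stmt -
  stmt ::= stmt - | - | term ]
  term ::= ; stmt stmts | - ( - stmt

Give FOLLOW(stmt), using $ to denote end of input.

In stmts ::= param stmt: stmt is at the end, add FOLLOW(stmts) = { $, -, ;, =, ] }.
In param ::= = stmt ; =: add FIRST(; =) = { ; }.
In param ::= stmt -: add FIRST(-) = { - }.
In stmt ::= stmt -: add FIRST(-) = { - }.
In term ::= ; stmt stmts: add FIRST(stmts) = { -, ;, = }.
In term ::= - ( - stmt: stmt is at the end, add FOLLOW(term) = { ] }.
Union: FOLLOW(stmt) = { $, -, ;, =, ] }.

{ $, -, ;, =, ] }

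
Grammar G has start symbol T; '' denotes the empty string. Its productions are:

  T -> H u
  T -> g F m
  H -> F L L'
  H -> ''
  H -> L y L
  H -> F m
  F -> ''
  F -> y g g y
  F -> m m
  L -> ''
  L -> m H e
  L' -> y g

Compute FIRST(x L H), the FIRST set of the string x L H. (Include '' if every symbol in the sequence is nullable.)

x is a terminal; add {x} and stop.

{ x }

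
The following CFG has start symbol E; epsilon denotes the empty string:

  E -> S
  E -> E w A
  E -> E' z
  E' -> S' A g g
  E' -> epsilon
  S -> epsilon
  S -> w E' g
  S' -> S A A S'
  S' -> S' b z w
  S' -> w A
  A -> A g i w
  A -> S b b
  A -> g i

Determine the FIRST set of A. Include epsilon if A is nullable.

{ b, g, w }

From A -> A g i w: add FIRST(A) = { b, g, w }.
From A -> S b b: S nullable, take FIRST(S) ∪ {b} = { b, w }.
A -> g i contributes {g}.
Union: FIRST(A) = { b, g, w }.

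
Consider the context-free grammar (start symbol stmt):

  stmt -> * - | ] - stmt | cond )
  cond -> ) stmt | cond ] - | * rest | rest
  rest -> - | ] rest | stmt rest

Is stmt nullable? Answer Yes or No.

No nonterminal in this grammar is nullable.
No production of stmt has an RHS whose symbols are all nullable, so stmt is not nullable.

No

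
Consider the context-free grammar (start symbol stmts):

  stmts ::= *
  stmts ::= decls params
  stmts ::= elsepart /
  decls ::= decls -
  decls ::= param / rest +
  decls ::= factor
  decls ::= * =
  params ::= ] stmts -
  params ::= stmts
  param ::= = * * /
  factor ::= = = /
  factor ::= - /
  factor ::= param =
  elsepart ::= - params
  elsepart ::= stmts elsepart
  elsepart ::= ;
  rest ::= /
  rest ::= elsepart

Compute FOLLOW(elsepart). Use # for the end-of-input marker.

{ +, / }

In stmts ::= elsepart /: add FIRST(/) = { / }.
In elsepart ::= stmts elsepart: elsepart is at the end, add FOLLOW(elsepart) = { +, / }.
In rest ::= elsepart: elsepart is at the end, add FOLLOW(rest) = { + }.
Union: FOLLOW(elsepart) = { +, / }.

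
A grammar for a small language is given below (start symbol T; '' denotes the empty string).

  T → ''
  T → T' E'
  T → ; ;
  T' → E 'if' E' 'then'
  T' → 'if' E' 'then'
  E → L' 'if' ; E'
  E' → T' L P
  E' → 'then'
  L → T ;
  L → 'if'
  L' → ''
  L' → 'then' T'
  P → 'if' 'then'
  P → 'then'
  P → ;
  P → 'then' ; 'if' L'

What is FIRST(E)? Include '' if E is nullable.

From E → L' 'if' ; E': L' nullable, take FIRST(L') ∪ {'if'} = { 'if', 'then' }.
Union: FIRST(E) = { 'if', 'then' }.

{ 'if', 'then' }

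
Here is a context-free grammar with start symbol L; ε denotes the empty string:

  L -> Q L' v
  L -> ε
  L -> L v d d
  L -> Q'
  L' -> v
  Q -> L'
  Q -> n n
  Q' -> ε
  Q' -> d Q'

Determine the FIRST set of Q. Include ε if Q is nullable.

From Q -> L': add FIRST(L') = { v }.
Q -> n n contributes {n}.
Union: FIRST(Q) = { n, v }.

{ n, v }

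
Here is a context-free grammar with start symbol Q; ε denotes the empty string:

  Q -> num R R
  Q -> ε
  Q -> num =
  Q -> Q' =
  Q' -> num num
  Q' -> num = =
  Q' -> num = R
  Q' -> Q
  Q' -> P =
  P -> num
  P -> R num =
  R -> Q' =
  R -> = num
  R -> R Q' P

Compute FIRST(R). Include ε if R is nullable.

From R -> Q' =: Q' nullable, take FIRST(Q') ∪ {=} = { =, num }.
R -> = num contributes {=}.
From R -> R Q' P: add FIRST(R) = { =, num }.
Union: FIRST(R) = { =, num }.

{ =, num }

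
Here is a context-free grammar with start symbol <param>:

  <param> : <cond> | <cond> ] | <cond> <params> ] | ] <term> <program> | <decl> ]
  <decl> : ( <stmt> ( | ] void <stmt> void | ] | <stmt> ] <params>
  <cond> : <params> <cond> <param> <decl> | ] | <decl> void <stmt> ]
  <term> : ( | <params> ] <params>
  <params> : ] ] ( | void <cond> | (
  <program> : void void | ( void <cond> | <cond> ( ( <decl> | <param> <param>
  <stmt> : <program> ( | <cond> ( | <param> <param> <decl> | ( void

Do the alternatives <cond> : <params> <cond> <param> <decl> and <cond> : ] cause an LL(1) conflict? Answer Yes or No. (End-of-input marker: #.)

FIRST(<params> <cond> <param> <decl>) = { (, ], void } and FIRST(]) = { ] }.
Both contain ], so the two alternatives are not disjoint — LL(1) conflict.

Yes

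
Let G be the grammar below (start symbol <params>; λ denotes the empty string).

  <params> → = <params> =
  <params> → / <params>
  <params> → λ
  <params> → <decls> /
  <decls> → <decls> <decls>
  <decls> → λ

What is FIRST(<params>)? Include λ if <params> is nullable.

<params> → = <params> = contributes {=}.
<params> → / <params> contributes {/}.
<params> → λ contributes λ.
From <params> → <decls> /: <decls> nullable, take FIRST(<decls>) ∪ {/} = { / }.
Union: FIRST(<params>) = { /, =, λ }.

{ /, =, λ }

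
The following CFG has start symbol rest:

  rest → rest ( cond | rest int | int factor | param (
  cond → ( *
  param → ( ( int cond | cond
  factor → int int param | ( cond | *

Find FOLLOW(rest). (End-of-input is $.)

{ $, (, int }

rest is the start symbol, so $ ∈ FOLLOW(rest).
In rest → rest ( cond: add FIRST(( cond) = { ( }.
In rest → rest int: add FIRST(int) = { int }.
Union: FOLLOW(rest) = { $, (, int }.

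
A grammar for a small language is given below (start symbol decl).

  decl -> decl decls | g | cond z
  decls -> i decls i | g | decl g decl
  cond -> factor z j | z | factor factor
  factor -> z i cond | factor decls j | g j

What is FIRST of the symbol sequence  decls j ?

Add FIRST(decls) = { g, i, z }; decls is not nullable, stop.

{ g, i, z }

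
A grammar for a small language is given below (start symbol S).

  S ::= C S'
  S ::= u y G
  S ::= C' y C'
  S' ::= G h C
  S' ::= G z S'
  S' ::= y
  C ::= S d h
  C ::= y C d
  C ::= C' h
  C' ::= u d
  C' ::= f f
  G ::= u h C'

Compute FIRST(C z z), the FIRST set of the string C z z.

{ f, u, y }

Add FIRST(C) = { f, u, y }; C is not nullable, stop.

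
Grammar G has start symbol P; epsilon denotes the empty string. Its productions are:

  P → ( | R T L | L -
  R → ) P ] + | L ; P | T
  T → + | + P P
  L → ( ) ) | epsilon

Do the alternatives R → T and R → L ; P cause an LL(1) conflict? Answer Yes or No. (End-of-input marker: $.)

No

FIRST(T) = { + } and FIRST(L ; P) = { (, ; }.
The FIRST sets are disjoint and neither alternative is nullable — no conflict.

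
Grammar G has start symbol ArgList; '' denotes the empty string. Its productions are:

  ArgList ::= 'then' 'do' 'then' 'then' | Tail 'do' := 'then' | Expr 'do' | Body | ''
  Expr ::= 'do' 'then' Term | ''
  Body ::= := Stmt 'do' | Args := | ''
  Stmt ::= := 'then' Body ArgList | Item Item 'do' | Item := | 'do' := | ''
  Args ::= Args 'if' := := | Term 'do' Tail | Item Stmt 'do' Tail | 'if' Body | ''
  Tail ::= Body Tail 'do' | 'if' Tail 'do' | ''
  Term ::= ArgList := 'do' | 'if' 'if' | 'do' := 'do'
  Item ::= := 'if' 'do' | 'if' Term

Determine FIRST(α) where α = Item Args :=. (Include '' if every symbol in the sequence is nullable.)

{ 'if', := }

Add FIRST(Item) = { 'if', := }; Item is not nullable, stop.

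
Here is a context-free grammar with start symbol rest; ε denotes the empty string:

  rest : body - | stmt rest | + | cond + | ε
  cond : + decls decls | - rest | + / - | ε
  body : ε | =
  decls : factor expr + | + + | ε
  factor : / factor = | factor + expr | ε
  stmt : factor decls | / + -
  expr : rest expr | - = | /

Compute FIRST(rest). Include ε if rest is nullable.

From rest : body -: body nullable, take FIRST(body) ∪ {-} = { -, = }.
From rest : stmt rest: stmt, rest nullable, take FIRST(stmt) ∪ FIRST(rest) = { +, -, /, = }; also ε since the whole RHS is nullable.
rest : + contributes {+}.
From rest : cond +: cond nullable, take FIRST(cond) ∪ {+} = { +, - }.
rest : ε contributes ε.
Union: FIRST(rest) = { +, -, /, =, ε }.

{ +, -, /, =, ε }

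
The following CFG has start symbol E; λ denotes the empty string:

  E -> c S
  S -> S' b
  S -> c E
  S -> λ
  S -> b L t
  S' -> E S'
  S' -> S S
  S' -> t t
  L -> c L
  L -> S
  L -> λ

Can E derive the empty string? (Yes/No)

No

Nullable nonterminals: L, S, S'.
No production of E has an RHS whose symbols are all nullable, so E is not nullable.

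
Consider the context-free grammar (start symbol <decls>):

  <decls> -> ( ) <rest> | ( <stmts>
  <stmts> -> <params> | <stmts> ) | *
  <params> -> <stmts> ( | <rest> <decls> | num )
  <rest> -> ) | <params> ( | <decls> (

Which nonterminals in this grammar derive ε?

No nonterminal has an empty production or an RHS whose symbols are all nullable.

{ } (none)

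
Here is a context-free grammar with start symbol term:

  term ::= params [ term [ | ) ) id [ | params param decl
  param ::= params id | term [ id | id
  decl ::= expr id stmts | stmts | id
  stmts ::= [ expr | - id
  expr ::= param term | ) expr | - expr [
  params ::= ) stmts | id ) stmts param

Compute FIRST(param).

From param ::= params id: add FIRST(params) = { ), id }.
From param ::= term [ id: add FIRST(term) = { ), id }.
param ::= id contributes {id}.
Union: FIRST(param) = { ), id }.

{ ), id }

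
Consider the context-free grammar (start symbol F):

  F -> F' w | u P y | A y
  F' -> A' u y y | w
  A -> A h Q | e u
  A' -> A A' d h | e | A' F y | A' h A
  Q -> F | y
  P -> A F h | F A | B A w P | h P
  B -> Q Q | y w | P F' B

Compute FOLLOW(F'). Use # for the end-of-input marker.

In F -> F' w: add FIRST(w) = { w }.
In B -> P F' B: add FIRST(B) = { e, h, u, w, y }.
Union: FOLLOW(F') = { e, h, u, w, y }.

{ e, h, u, w, y }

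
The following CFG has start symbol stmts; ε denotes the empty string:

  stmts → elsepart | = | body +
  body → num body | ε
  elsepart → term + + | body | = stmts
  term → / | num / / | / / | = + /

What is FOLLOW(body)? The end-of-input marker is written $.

{ $, + }

In stmts → body +: add FIRST(+) = { + }.
In body → num body: body is at the end, add FOLLOW(body) = { $, + }.
In elsepart → body: body is at the end, add FOLLOW(elsepart) = { $ }.
Union: FOLLOW(body) = { $, + }.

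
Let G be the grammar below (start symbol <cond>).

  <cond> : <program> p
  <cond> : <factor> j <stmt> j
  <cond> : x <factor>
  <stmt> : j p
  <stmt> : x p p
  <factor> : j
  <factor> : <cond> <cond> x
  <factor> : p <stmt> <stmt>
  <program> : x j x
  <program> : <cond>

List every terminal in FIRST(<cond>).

From <cond> : <program> p: add FIRST(<program>) = { j, p, x }.
From <cond> : <factor> j <stmt> j: add FIRST(<factor>) = { j, p, x }.
<cond> : x <factor> contributes {x}.
Union: FIRST(<cond>) = { j, p, x }.

{ j, p, x }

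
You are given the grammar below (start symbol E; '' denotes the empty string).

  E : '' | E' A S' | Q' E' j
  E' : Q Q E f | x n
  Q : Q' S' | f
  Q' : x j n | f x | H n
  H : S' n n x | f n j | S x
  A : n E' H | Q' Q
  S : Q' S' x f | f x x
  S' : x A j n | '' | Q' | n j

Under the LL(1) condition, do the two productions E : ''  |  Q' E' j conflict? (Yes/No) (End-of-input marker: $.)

Yes

FIRST('') = { '' } and FIRST(Q' E' j) = { f, n, x }.
The first alternative is nullable and FOLLOW(E) = { $, f } shares f with FIRST of the second — conflict.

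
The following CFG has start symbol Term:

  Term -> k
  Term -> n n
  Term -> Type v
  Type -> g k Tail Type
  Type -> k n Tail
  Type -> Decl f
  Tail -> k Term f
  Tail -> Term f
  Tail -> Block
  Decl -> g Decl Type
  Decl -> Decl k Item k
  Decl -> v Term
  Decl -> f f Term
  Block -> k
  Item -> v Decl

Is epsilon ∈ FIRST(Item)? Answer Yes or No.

No nonterminal in this grammar is nullable.
No production of Item has an RHS whose symbols are all nullable, so Item is not nullable.

No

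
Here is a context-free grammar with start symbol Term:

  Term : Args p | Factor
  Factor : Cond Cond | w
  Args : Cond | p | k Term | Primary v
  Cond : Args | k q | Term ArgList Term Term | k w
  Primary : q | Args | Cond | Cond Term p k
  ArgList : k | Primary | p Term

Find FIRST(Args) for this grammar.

From Args : Cond: add FIRST(Cond) = { k, p, q, w }.
Args : p contributes {p}.
Args : k Term contributes {k}.
From Args : Primary v: add FIRST(Primary) = { k, p, q, w }.
Union: FIRST(Args) = { k, p, q, w }.

{ k, p, q, w }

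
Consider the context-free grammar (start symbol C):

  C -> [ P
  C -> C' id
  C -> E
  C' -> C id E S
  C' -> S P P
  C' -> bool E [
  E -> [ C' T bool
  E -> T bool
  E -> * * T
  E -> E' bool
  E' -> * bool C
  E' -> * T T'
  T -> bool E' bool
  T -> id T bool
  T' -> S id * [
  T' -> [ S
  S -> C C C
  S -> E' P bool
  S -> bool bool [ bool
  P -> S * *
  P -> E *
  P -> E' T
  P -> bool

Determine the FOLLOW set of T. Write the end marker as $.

{ $, *, [, bool, id }

In E -> [ C' T bool: add FIRST(bool) = { bool }.
In E -> T bool: add FIRST(bool) = { bool }.
In E -> * * T: T is at the end, add FOLLOW(E) = { $, *, [, bool, id }.
In E' -> * T T': add FIRST(T') = { *, [, bool, id }.
In T -> id T bool: add FIRST(bool) = { bool }.
In P -> E' T: T is at the end, add FOLLOW(P) = { $, *, [, bool, id }.
Union: FOLLOW(T) = { $, *, [, bool, id }.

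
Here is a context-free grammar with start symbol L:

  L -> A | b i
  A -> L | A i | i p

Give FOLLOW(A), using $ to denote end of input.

{ $, i }

In L -> A: A is at the end, add FOLLOW(L) = { $, i }.
In A -> A i: add FIRST(i) = { i }.
Union: FOLLOW(A) = { $, i }.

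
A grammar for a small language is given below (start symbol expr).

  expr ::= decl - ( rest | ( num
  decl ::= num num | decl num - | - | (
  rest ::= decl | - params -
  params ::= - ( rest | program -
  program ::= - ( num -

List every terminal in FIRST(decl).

decl ::= num num contributes {num}.
From decl ::= decl num -: add FIRST(decl) = { (, -, num }.
decl ::= - contributes {-}.
decl ::= ( contributes {(}.
Union: FIRST(decl) = { (, -, num }.

{ (, -, num }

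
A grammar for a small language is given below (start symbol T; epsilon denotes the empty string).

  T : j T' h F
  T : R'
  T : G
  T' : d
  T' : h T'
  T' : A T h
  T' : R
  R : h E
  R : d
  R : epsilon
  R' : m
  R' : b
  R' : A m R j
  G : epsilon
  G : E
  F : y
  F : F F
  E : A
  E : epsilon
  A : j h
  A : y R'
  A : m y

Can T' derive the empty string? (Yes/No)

T' : R and each of R is nullable, so T' ⇒* epsilon.

Yes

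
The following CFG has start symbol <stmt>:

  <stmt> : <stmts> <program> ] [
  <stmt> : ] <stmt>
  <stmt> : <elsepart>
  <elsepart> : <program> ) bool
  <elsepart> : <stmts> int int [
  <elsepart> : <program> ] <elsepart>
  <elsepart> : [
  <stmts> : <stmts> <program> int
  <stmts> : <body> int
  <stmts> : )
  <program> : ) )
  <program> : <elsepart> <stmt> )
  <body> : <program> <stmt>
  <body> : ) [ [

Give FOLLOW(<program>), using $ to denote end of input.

In <stmt> : <stmts> <program> ] [: add FIRST(] [) = { ] }.
In <elsepart> : <program> ) bool: add FIRST() bool) = { ) }.
In <elsepart> : <program> ] <elsepart>: add FIRST(] <elsepart>) = { ] }.
In <stmts> : <stmts> <program> int: add FIRST(int) = { int }.
In <body> : <program> <stmt>: add FIRST(<stmt>) = { ), [, ] }.
Union: FOLLOW(<program>) = { ), [, ], int }.

{ ), [, ], int }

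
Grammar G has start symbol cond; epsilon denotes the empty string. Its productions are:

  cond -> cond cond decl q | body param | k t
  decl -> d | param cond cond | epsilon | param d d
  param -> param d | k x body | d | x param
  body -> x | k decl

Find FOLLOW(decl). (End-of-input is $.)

In cond -> cond cond decl q: add FIRST(q) = { q }.
In body -> k decl: decl is at the end, add FOLLOW(body) = { $, d, k, q, x }.
Union: FOLLOW(decl) = { $, d, k, q, x }.

{ $, d, k, q, x }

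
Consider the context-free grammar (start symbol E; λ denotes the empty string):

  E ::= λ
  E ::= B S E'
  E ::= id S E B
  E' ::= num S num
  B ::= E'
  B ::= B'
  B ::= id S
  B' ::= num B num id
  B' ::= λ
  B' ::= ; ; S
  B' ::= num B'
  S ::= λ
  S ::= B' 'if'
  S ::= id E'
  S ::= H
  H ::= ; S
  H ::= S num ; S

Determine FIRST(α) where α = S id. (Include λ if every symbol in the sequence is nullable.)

{ 'if', ;, id, num }

Add FIRST(S)\{λ} = { 'if', ;, id, num }; S is nullable, continue.
id is a terminal; add {id} and stop.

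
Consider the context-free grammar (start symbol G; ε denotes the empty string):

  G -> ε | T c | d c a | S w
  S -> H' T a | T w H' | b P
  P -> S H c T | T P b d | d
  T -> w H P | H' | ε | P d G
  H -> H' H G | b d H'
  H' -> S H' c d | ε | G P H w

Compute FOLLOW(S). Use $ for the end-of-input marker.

In G -> S w: add FIRST(w) = { w }.
In P -> S H c T: add FIRST(H c T) = { a, b, c, d, w }.
In H' -> S H' c d: add FIRST(H' c d) = { a, b, c, d, w }.
Union: FOLLOW(S) = { a, b, c, d, w }.

{ a, b, c, d, w }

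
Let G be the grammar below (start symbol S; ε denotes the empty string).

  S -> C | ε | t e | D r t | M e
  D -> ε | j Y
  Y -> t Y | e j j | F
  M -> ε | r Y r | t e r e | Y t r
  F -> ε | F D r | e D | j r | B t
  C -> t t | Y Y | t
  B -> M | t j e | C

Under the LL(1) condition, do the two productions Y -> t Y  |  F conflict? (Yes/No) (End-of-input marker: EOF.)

FIRST(t Y) = { t } and FIRST(F) = { e, j, r, t, ε }.
Both contain t, so the two alternatives are not disjoint — LL(1) conflict.

Yes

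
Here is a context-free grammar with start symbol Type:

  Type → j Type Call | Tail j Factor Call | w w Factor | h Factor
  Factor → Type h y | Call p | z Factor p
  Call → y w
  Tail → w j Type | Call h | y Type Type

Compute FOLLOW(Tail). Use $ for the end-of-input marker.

In Type → Tail j Factor Call: add FIRST(j Factor Call) = { j }.
Union: FOLLOW(Tail) = { j }.

{ j }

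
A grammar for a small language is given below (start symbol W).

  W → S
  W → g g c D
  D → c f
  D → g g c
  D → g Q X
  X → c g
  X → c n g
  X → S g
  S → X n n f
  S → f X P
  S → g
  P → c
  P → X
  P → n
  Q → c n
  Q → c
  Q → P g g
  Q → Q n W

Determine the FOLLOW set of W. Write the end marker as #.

{ #, c, f, g, n }

W is the start symbol, so # ∈ FOLLOW(W).
In Q → Q n W: W is at the end, add FOLLOW(Q) = { c, f, g, n }.
Union: FOLLOW(W) = { #, c, f, g, n }.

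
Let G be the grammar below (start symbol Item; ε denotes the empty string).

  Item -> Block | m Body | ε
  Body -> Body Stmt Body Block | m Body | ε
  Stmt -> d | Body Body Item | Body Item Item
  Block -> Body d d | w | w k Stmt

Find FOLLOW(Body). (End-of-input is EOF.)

In Item -> m Body: Body is at the end, add FOLLOW(Item) = { EOF, d, m, w }.
In Body -> Body Stmt Body Block: add FIRST(Stmt Body Block) = { d, m, w }.
In Body -> Body Stmt Body Block: add FIRST(Block) = { d, m, w }.
In Body -> m Body: Body is at the end, add FOLLOW(Body) = { EOF, d, m, w }.
In Stmt -> Body Body Item: add FIRST(Body Item)\{ε} = { d, m, w }.
  Since Body Item is nullable, also add FOLLOW(Stmt) = { EOF, d, m, w }.
In Stmt -> Body Body Item: add FIRST(Item)\{ε} = { d, m, w }.
  Since Item is nullable, also add FOLLOW(Stmt) = { EOF, d, m, w }.
In Stmt -> Body Item Item: add FIRST(Item Item)\{ε} = { d, m, w }.
  Since Item Item is nullable, also add FOLLOW(Stmt) = { EOF, d, m, w }.
In Block -> Body d d: add FIRST(d d) = { d }.
Union: FOLLOW(Body) = { EOF, d, m, w }.

{ EOF, d, m, w }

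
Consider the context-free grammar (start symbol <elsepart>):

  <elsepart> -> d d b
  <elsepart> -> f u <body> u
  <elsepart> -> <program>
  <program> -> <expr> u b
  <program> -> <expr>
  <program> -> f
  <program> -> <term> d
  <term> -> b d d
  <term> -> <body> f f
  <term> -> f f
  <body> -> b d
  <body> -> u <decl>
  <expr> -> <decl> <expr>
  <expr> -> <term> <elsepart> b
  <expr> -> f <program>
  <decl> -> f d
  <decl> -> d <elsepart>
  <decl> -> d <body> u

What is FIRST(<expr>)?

{ b, d, f, u }

From <expr> -> <decl> <expr>: add FIRST(<decl>) = { d, f }.
From <expr> -> <term> <elsepart> b: add FIRST(<term>) = { b, f, u }.
<expr> -> f <program> contributes {f}.
Union: FIRST(<expr>) = { b, d, f, u }.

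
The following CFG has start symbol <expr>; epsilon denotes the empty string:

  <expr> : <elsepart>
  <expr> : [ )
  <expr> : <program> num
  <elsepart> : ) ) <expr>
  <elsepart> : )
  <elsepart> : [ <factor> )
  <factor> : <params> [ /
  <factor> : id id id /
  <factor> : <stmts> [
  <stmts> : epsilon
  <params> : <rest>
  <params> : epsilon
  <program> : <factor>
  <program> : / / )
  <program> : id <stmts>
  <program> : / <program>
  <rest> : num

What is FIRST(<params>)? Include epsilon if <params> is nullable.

{ num, epsilon }

From <params> : <rest>: add FIRST(<rest>) = { num }.
<params> : epsilon contributes epsilon.
Union: FIRST(<params>) = { num, epsilon }.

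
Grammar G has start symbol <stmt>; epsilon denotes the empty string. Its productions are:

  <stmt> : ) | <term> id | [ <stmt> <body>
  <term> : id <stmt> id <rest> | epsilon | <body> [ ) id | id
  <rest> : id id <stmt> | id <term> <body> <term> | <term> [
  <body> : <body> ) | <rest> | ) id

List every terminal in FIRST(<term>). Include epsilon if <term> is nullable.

<term> : id <stmt> id <rest> contributes {id}.
<term> : epsilon contributes epsilon.
From <term> : <body> [ ) id: add FIRST(<body>) = { ), [, id }.
<term> : id contributes {id}.
Union: FIRST(<term>) = { ), [, id, epsilon }.

{ ), [, id, epsilon }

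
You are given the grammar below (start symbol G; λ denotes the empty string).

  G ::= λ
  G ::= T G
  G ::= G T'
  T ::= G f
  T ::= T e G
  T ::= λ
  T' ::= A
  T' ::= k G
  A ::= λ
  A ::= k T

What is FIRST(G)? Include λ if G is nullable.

{ e, f, k, λ }

G ::= λ contributes λ.
From G ::= T G: T, G nullable, take FIRST(T) ∪ FIRST(G) = { e, f, k }; also λ since the whole RHS is nullable.
From G ::= G T': G, T' nullable, take FIRST(G) ∪ FIRST(T') = { e, f, k }; also λ since the whole RHS is nullable.
Union: FIRST(G) = { e, f, k, λ }.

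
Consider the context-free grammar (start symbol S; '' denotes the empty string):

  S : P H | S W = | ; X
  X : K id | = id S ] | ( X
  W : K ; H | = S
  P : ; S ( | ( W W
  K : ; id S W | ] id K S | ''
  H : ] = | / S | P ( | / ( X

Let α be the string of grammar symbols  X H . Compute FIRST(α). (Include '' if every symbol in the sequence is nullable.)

Add FIRST(X) = { (, ;, =, ], id }; X is not nullable, stop.

{ (, ;, =, ], id }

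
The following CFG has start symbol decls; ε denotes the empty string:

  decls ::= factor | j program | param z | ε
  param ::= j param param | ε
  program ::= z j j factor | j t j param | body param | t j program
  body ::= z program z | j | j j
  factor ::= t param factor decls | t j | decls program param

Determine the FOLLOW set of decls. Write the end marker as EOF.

{ EOF, j, t, z }

decls is the start symbol, so EOF ∈ FOLLOW(decls).
In factor ::= t param factor decls: decls is at the end, add FOLLOW(factor) = { EOF, j, t, z }.
In factor ::= decls program param: add FIRST(program param) = { j, t, z }.
Union: FOLLOW(decls) = { EOF, j, t, z }.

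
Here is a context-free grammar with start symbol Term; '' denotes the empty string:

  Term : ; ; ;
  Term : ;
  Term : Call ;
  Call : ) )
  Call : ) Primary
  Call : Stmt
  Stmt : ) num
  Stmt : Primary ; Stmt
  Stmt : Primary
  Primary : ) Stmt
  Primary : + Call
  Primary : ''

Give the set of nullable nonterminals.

Directly nullable (have an ''-production): Primary.
Stmt : Primary with every symbol nullable, so Stmt is nullable.
Call : Stmt with every symbol nullable, so Call is nullable.
No other nonterminal has a production whose RHS symbols are all nullable.

{ Call, Primary, Stmt }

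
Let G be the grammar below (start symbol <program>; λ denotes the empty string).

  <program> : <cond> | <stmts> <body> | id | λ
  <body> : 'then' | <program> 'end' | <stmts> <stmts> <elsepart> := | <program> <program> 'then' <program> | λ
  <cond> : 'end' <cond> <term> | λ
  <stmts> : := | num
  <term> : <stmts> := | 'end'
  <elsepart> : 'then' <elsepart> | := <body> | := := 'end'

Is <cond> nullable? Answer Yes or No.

Yes

<cond> has an λ-production, so <cond> ⇒ λ.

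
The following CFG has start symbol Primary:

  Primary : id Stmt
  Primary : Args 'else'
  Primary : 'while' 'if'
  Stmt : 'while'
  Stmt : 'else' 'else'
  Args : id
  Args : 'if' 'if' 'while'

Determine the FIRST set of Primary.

{ 'if', 'while', id }

Primary : id Stmt contributes {id}.
From Primary : Args 'else': add FIRST(Args) = { 'if', id }.
Primary : 'while' 'if' contributes {'while'}.
Union: FIRST(Primary) = { 'if', 'while', id }.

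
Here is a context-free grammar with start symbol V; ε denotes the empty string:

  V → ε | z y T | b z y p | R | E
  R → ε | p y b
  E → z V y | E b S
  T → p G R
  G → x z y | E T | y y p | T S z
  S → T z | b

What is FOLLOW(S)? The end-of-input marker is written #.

{ #, b, p, y, z }

In E → E b S: S is at the end, add FOLLOW(E) = { #, b, p, y }.
In G → T S z: add FIRST(z) = { z }.
Union: FOLLOW(S) = { #, b, p, y, z }.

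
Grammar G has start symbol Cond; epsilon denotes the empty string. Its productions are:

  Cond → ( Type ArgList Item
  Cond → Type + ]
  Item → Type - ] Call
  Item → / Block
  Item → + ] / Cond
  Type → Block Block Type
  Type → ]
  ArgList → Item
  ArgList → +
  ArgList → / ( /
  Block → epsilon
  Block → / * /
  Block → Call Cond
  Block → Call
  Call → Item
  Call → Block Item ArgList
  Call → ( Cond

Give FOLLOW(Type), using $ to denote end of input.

{ (, +, -, /, ] }

In Cond → ( Type ArgList Item: add FIRST(ArgList Item) = { (, +, /, ] }.
In Cond → Type + ]: add FIRST(+ ]) = { + }.
In Item → Type - ] Call: add FIRST(- ] Call) = { - }.
In Type → Block Block Type: Type is at the end, add FOLLOW(Type) = { (, +, -, /, ] }.
Union: FOLLOW(Type) = { (, +, -, /, ] }.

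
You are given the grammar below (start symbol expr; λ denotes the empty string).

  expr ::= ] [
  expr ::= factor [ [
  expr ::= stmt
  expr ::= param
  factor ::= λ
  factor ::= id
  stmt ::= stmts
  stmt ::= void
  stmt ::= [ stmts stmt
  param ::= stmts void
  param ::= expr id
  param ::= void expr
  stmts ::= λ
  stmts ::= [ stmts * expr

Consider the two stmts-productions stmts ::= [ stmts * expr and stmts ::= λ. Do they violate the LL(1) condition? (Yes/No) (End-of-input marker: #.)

FIRST([ stmts * expr) = { [ } and FIRST(λ) = { λ }.
The second alternative is nullable and FOLLOW(stmts) = { #, *, [, id, void } shares [ with FIRST of the first — conflict.

Yes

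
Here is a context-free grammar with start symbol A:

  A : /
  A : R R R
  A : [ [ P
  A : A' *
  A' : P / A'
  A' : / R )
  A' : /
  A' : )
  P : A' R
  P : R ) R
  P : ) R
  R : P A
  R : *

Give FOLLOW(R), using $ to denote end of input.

In A : R R R: add FIRST(R R) = { ), *, / }.
In A : R R R: add FIRST(R) = { ), *, / }.
In A : R R R: R is at the end, add FOLLOW(A) = { $, ), *, /, [ }.
In A' : / R ): add FIRST()) = { ) }.
In P : A' R: R is at the end, add FOLLOW(P) = { $, ), *, /, [ }.
In P : R ) R: add FIRST() R) = { ) }.
In P : R ) R: R is at the end, add FOLLOW(P) = { $, ), *, /, [ }.
In P : ) R: R is at the end, add FOLLOW(P) = { $, ), *, /, [ }.
Union: FOLLOW(R) = { $, ), *, /, [ }.

{ $, ), *, /, [ }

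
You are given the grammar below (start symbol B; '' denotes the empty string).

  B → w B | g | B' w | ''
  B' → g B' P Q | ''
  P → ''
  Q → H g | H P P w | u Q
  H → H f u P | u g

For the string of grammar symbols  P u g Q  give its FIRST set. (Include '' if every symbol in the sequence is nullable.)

Add FIRST(P)\{''} = {  }; P is nullable, continue.
u is a terminal; add {u} and stop.

{ u }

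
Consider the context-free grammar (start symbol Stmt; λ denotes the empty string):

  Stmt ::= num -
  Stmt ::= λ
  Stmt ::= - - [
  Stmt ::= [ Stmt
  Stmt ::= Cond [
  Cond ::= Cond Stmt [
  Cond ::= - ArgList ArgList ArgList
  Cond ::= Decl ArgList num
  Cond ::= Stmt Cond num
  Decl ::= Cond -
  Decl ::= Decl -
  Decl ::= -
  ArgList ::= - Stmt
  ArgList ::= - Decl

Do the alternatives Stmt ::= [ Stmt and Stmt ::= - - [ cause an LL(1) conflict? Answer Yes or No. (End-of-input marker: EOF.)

FIRST([ Stmt) = { [ } and FIRST(- - [) = { - }.
The FIRST sets are disjoint and neither alternative is nullable — no conflict.

No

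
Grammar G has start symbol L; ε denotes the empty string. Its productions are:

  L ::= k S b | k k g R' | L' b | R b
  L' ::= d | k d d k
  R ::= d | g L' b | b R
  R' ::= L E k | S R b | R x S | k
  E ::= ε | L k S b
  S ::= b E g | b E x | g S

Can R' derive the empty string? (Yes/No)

No

Nullable nonterminals: E.
No production of R' has an RHS whose symbols are all nullable, so R' is not nullable.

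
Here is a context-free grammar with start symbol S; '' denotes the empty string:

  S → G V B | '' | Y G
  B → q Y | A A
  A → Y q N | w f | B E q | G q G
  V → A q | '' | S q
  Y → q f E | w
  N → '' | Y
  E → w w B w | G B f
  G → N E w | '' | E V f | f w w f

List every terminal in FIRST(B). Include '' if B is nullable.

B → q Y contributes {q}.
From B → A A: add FIRST(A) = { f, q, w }.
Union: FIRST(B) = { f, q, w }.

{ f, q, w }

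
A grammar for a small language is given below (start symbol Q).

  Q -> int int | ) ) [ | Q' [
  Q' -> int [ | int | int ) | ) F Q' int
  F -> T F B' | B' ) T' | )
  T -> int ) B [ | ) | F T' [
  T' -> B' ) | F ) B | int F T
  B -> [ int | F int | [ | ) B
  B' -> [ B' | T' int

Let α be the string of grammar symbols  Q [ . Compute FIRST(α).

{ ), int }

Add FIRST(Q) = { ), int }; Q is not nullable, stop.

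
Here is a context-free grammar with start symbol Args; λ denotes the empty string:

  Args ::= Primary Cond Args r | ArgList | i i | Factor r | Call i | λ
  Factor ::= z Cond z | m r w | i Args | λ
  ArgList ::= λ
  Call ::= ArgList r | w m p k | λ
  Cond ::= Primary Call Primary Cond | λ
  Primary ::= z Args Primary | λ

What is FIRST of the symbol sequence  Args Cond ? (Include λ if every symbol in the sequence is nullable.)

{ i, m, r, w, z, λ }

Add FIRST(Args)\{λ} = { i, m, r, w, z }; Args is nullable, continue.
Add FIRST(Cond)\{λ} = { r, w, z }; Cond is nullable, continue.
Every symbol is nullable, so include λ.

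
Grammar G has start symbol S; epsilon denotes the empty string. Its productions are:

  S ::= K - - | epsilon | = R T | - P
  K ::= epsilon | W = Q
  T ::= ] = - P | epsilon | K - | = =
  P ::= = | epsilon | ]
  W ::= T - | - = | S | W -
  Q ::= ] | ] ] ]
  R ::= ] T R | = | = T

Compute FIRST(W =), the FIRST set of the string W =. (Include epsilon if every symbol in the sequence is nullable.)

{ -, =, ] }

Add FIRST(W)\{epsilon} = { -, =, ] }; W is nullable, continue.
= is a terminal; add {=} and stop.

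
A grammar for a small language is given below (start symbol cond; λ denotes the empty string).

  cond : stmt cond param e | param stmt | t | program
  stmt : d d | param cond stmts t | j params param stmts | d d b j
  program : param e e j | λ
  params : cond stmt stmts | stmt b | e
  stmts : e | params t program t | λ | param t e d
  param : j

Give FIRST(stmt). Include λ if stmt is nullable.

stmt : d d contributes {d}.
From stmt : param cond stmts t: add FIRST(param) = { j }.
stmt : j params param stmts contributes {j}.
stmt : d d b j contributes {d}.
Union: FIRST(stmt) = { d, j }.

{ d, j }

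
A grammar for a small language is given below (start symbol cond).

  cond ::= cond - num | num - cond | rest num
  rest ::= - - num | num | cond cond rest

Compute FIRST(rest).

rest ::= - - num contributes {-}.
rest ::= num contributes {num}.
From rest ::= cond cond rest: add FIRST(cond) = { -, num }.
Union: FIRST(rest) = { -, num }.

{ -, num }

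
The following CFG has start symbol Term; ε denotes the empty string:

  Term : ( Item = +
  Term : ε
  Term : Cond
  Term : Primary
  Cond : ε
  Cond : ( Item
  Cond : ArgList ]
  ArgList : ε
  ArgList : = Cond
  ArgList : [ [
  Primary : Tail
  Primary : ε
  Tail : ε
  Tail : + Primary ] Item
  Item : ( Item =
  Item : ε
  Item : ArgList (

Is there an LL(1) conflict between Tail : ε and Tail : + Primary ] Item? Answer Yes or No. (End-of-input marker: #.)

No

FIRST(ε) = { ε } and FIRST(+ Primary ] Item) = { + }.
The first is nullable but FOLLOW(Tail) = { #, ] } is disjoint from FIRST of the second.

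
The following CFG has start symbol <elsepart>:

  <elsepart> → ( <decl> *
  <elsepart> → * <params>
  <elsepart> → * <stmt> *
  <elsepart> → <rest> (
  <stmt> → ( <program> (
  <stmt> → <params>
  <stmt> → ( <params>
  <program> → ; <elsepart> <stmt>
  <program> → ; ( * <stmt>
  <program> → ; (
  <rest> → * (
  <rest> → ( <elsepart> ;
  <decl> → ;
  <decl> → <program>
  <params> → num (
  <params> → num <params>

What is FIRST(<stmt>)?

{ (, num }

<stmt> → ( <program> ( contributes {(}.
From <stmt> → <params>: add FIRST(<params>) = { num }.
<stmt> → ( <params> contributes {(}.
Union: FIRST(<stmt>) = { (, num }.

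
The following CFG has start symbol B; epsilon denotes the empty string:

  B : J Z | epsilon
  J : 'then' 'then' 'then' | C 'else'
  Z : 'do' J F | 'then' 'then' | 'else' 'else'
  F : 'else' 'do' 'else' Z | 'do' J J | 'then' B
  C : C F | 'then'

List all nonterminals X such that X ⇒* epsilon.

Directly nullable (have an epsilon-production): B.
No other nonterminal has a production whose RHS symbols are all nullable.

{ B }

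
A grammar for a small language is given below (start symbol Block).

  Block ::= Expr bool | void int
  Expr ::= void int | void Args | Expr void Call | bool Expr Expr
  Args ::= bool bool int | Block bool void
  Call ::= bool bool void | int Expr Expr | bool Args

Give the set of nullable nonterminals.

No nonterminal has an empty production or an RHS whose symbols are all nullable.

{ } (none)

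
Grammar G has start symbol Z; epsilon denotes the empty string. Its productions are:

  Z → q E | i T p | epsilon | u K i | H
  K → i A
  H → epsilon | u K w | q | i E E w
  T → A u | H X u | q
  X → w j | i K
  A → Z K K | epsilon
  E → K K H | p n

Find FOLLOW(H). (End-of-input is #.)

{ #, i, p, w }

In Z → H: H is at the end, add FOLLOW(Z) = { #, i }.
In T → H X u: add FIRST(X u) = { i, w }.
In E → K K H: H is at the end, add FOLLOW(E) = { #, i, p, w }.
Union: FOLLOW(H) = { #, i, p, w }.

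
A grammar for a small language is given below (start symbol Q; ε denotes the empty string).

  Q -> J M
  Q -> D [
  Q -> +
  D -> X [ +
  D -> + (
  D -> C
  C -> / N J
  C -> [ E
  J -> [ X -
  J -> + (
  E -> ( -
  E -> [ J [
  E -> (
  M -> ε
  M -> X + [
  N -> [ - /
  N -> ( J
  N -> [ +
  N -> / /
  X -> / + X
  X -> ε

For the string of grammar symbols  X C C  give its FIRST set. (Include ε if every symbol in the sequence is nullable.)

Add FIRST(X)\{ε} = { / }; X is nullable, continue.
Add FIRST(C) = { /, [ }; C is not nullable, stop.

{ /, [ }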